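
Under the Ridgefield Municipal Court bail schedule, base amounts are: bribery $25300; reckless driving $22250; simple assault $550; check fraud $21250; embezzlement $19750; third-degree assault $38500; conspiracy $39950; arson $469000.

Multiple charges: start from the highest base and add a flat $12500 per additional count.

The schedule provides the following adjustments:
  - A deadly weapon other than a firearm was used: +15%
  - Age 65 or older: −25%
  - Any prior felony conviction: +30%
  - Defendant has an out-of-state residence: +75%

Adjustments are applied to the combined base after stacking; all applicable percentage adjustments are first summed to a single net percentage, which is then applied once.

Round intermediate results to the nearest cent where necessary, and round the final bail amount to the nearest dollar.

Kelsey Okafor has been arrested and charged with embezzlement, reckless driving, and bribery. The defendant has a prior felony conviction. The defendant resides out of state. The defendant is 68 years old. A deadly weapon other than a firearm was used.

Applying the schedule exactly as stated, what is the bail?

$98085

Base amounts from the schedule: embezzlement $19750; reckless driving $22250; bribery $25300.
Stacking rule: highest base plus $12500 per additional charge. Highest is bribery at $25300; 2 additional charges → +$25000. Combined base = $50300.
Net percentage adjustment: +15% −25% +30% +75% = +95%. $50300 × 1.95 = $98085.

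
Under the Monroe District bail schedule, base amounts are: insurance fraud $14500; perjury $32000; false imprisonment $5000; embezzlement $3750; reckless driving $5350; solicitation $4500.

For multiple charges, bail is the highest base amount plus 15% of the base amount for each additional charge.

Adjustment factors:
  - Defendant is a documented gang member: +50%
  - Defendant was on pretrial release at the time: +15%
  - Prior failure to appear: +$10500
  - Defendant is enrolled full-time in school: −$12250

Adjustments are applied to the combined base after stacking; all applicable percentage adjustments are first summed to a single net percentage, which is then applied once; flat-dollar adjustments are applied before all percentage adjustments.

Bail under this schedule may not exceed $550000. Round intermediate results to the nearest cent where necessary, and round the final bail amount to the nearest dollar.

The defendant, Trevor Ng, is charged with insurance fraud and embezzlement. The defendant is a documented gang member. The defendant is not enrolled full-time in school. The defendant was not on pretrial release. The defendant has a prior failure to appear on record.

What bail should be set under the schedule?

Base amounts from the schedule: insurance fraud $14500; embezzlement $3750.
Stacking rule: highest base plus 15% of each additional charge. Highest is insurance fraud at $14500. Additional: $3750 × 15% = $562.50. Combined base = $14500 + $562.50 = $15062.50.
Prior failure to appear (+$10500 flat): $15062.50 + $10500 = $25562.50.
Defendant is a documented gang member (+50%): $25562.50 × 1.5 = $38343.75.
$38343.75 is within the $550000 maximum.
Rounded to the nearest dollar: $38344.

$38344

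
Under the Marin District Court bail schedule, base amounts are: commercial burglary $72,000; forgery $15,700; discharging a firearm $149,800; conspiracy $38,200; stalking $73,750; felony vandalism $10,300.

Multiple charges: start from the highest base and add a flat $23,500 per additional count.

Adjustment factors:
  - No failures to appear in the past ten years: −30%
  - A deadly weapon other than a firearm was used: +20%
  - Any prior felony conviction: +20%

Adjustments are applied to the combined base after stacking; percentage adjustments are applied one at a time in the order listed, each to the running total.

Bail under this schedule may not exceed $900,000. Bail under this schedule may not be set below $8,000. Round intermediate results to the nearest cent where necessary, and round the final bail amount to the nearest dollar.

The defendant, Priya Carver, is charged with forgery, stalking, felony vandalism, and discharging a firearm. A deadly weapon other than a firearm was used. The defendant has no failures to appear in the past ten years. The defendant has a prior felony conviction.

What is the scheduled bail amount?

Base amounts from the schedule: forgery $15,700; stalking $73,750; felony vandalism $10,300; discharging a firearm $149,800.
Stacking rule: highest base plus $23,500 per additional charge. Highest is discharging a firearm at $149,800; 3 additional charges → +$70,500. Combined base = $220,300.
No failures to appear in the past ten years (−30%): $220,300 × 0.7 = $154,210.
A deadly weapon other than a firearm was used (+20%): $154,210 × 1.2 = $185,052.
Any prior felony conviction (+20%): $185,052 × 1.2 = $222,062.40.
$222,062.40 is within the $900,000 maximum.
$222,062.40 is at or above the $8,000 minimum.
Rounded to the nearest dollar: $222,062.

$222,062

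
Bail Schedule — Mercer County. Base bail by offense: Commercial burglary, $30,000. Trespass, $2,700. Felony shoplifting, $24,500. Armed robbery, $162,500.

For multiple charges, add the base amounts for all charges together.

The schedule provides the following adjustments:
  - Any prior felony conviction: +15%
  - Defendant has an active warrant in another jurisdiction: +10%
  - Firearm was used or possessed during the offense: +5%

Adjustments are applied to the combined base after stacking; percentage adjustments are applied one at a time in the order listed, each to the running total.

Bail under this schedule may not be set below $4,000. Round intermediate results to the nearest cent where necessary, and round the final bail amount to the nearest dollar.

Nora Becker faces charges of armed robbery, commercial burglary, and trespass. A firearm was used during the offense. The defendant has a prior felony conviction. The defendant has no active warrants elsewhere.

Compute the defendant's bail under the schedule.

Base amounts from the schedule: armed robbery $162,500; commercial burglary $30,000; trespass $2,700.
Stacking rule: sum of all bases. $162,500 + $30,000 + $2,700 = $195,200.
Any prior felony conviction (+15%): $195,200 × 1.15 = $224,480.
Firearm was used or possessed during the offense (+5%): $224,480 × 1.05 = $235,704.
$235,704 is at or above the $4,000 minimum.

$235,704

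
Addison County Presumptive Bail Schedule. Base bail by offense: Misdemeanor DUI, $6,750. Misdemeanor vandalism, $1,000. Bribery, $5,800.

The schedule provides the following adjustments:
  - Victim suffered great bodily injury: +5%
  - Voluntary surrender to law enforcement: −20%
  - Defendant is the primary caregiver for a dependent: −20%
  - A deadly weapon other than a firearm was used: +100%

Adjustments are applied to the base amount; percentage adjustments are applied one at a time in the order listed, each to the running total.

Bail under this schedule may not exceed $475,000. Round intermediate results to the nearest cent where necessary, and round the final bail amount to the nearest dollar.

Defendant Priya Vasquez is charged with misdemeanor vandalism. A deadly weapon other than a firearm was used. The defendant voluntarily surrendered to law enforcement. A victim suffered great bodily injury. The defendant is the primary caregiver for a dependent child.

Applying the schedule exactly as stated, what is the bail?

Base amounts from the schedule: misdemeanor vandalism $1,000.
Single charge. Combined base = $1,000.
Victim suffered great bodily injury (+5%): $1,000 × 1.05 = $1,050.
Voluntary surrender to law enforcement (−20%): $1,050 × 0.8 = $840.
Defendant is the primary caregiver for a dependent (−20%): $840 × 0.8 = $672.
A deadly weapon other than a firearm was used (+100%): $672 × 2 = $1,344.
$1,344 is within the $475,000 maximum.

$1,344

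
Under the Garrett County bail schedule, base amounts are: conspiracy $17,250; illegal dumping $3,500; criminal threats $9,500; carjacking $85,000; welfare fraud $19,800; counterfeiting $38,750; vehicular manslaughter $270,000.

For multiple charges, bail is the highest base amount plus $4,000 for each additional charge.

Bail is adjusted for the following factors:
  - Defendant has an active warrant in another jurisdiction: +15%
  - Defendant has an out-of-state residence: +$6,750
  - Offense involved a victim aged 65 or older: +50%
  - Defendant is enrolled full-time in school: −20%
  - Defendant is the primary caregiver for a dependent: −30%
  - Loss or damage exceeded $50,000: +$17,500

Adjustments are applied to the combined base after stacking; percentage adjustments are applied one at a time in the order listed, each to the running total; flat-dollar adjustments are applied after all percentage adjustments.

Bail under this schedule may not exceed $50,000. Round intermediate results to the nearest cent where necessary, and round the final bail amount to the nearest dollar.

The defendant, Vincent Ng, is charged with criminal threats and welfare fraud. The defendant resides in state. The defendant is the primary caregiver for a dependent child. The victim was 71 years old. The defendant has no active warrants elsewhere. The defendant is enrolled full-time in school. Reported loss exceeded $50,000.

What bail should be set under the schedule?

$37,492

Base amounts from the schedule: criminal threats $9,500; welfare fraud $19,800.
Stacking rule: highest base plus $4,000 per additional charge. Highest is welfare fraud at $19,800; 1 additional charge → +$4,000. Combined base = $23,800.
Offense involved a victim aged 65 or older (+50%): $23,800 × 1.5 = $35,700.
Defendant is enrolled full-time in school (−20%): $35,700 × 0.8 = $28,560.
Defendant is the primary caregiver for a dependent (−30%): $28,560 × 0.7 = $19,992.
Loss or damage exceeded $50,000 (+$17,500 flat): $19,992 + $17,500 = $37,492.
$37,492 is within the $50,000 maximum.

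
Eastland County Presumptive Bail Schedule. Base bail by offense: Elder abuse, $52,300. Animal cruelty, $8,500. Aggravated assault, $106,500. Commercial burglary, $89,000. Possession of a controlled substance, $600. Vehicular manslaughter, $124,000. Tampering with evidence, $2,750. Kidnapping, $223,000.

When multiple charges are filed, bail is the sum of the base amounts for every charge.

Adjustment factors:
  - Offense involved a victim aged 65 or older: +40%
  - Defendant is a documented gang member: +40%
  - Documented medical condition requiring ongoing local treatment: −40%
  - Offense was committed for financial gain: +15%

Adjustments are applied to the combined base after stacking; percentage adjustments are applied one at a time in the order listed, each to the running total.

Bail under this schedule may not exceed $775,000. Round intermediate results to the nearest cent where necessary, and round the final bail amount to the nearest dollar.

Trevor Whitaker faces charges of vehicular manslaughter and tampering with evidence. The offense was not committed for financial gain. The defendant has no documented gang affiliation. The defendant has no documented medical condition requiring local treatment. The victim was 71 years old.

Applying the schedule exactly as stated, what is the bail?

$177,450

Base amounts from the schedule: vehicular manslaughter $124,000; tampering with evidence $2,750.
Stacking rule: sum of all bases. $124,000 + $2,750 = $126,750.
Offense involved a victim aged 65 or older (+40%): $126,750 × 1.4 = $177,450.
$177,450 is within the $775,000 maximum.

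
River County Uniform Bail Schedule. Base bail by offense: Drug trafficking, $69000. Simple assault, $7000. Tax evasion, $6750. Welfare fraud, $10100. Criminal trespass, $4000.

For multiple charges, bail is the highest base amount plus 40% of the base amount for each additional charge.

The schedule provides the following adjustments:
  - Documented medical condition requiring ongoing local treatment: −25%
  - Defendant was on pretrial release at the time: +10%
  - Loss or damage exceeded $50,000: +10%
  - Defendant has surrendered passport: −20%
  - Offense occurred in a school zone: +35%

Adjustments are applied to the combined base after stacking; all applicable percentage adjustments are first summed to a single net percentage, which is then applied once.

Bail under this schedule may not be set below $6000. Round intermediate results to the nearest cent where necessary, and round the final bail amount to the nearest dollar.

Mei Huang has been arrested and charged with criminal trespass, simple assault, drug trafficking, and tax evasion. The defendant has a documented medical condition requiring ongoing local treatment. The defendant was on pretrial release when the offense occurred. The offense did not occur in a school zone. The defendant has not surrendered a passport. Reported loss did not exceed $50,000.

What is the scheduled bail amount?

$64685

Base amounts from the schedule: criminal trespass $4000; simple assault $7000; drug trafficking $69000; tax evasion $6750.
Stacking rule: highest base plus 40% of each additional charge. Highest is drug trafficking at $69000. Additional: $4000 × 40% = $1600; $7000 × 40% = $2800; $6750 × 40% = $2700. Combined base = $69000 + $7100 = $76100.
Net percentage adjustment: −25% +10% = −15%. $76100 × 0.85 = $64685.
$64685 is at or above the $6000 minimum.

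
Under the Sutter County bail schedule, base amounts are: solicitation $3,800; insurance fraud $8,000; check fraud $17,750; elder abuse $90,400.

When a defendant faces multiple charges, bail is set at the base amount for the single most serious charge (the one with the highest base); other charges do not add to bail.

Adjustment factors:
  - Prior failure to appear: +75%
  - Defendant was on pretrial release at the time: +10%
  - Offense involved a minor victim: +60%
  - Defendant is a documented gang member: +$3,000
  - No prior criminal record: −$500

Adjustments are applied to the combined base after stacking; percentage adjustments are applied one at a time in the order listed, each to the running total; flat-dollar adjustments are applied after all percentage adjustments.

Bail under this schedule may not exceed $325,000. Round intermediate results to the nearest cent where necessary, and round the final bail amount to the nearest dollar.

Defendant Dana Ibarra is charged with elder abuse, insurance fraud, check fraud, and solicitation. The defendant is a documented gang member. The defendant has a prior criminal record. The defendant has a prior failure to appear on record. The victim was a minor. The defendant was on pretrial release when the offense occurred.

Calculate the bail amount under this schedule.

Base amounts from the schedule: elder abuse $90,400; insurance fraud $8,000; check fraud $17,750; solicitation $3,800.
Stacking rule: use the highest base only. Highest is elder abuse at $90,400. Combined base = $90,400.
Prior failure to appear (+75%): $90,400 × 1.75 = $158,200.
Defendant was on pretrial release at the time (+10%): $158,200 × 1.1 = $174,020.
Offense involved a minor victim (+60%): $174,020 × 1.6 = $278,432.
Defendant is a documented gang member (+$3,000 flat): $278,432 + $3,000 = $281,432.
$281,432 is within the $325,000 maximum.

$281,432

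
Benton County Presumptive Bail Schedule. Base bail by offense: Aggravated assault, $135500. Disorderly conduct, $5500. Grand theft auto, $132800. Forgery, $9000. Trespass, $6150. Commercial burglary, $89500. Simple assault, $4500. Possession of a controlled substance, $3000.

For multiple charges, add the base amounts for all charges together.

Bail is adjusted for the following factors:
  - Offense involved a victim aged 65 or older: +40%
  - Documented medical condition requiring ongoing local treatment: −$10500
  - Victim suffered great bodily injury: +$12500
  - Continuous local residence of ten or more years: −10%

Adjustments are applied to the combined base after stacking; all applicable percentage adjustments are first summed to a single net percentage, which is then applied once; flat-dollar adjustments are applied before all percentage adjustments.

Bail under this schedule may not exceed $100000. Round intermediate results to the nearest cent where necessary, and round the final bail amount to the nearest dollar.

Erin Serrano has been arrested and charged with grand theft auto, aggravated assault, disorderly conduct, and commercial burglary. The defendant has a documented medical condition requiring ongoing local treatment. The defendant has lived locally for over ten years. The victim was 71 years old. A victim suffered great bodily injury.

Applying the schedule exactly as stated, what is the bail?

Base amounts from the schedule: grand theft auto $132800; aggravated assault $135500; disorderly conduct $5500; commercial burglary $89500.
Stacking rule: sum of all bases. $132800 + $135500 + $5500 + $89500 = $363300.
Documented medical condition requiring ongoing local treatment (−$10500 flat): $363300 − $10500 = $352800.
Victim suffered great bodily injury (+$12500 flat): $352800 + $12500 = $365300.
Net percentage adjustment: +40% −10% = +30%. $365300 × 1.3 = $474890.
Result $474890 exceeds the maximum of $100000; bail is capped at $100000.

$100000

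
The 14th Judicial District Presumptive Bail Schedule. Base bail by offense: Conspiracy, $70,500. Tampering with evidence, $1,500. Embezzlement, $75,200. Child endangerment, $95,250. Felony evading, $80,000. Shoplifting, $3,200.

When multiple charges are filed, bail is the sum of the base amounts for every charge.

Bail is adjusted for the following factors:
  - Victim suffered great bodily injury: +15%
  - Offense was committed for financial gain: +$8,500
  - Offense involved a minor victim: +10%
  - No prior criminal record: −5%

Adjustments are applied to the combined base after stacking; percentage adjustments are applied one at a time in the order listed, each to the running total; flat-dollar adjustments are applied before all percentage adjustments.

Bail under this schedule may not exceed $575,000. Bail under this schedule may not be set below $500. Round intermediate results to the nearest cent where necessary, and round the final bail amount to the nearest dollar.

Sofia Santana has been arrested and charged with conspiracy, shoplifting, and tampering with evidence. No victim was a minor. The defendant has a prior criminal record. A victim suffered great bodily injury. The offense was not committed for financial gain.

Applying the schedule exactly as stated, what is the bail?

$86,480

Base amounts from the schedule: conspiracy $70,500; shoplifting $3,200; tampering with evidence $1,500.
Stacking rule: sum of all bases. $70,500 + $3,200 + $1,500 = $75,200.
Victim suffered great bodily injury (+15%): $75,200 × 1.15 = $86,480.
$86,480 is within the $575,000 maximum.
$86,480 is at or above the $500 minimum.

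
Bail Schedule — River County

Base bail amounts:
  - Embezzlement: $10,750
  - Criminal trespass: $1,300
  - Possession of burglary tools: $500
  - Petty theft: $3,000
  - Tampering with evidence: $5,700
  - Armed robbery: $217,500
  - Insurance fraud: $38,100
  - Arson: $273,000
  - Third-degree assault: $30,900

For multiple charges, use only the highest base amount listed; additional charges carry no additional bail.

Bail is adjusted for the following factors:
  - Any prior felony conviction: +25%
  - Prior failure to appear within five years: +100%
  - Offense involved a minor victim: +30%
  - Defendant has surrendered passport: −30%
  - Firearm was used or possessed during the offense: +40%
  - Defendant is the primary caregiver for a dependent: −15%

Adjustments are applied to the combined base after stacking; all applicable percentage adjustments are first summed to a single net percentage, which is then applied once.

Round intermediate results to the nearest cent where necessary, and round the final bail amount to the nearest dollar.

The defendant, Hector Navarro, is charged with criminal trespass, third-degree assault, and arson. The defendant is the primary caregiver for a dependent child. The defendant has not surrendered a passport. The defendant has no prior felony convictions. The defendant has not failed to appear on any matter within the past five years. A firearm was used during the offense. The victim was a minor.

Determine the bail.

$423,150

Base amounts from the schedule: criminal trespass $1,300; third-degree assault $30,900; arson $273,000.
Stacking rule: use the highest base only. Highest is arson at $273,000. Combined base = $273,000.
Net percentage adjustment: +30% +40% −15% = +55%. $273,000 × 1.55 = $423,150.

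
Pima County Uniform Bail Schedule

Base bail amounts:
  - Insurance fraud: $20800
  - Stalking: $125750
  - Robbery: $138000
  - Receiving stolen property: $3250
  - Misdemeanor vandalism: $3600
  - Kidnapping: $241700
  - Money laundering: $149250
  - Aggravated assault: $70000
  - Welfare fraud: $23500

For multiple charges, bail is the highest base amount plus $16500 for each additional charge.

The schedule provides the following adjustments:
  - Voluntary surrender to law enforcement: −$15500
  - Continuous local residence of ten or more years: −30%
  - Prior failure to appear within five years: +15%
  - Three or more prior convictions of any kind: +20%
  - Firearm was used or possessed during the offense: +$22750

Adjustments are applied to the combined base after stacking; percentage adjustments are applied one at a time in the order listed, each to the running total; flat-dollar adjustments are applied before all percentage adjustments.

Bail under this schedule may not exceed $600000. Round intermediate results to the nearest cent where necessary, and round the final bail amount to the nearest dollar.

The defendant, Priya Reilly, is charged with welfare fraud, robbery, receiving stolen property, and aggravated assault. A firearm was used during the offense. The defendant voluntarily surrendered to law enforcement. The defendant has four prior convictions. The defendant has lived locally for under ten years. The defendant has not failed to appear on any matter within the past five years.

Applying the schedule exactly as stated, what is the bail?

$233700

Base amounts from the schedule: welfare fraud $23500; robbery $138000; receiving stolen property $3250; aggravated assault $70000.
Stacking rule: highest base plus $16500 per additional charge. Highest is robbery at $138000; 3 additional charges → +$49500. Combined base = $187500.
Voluntary surrender to law enforcement (−$15500 flat): $187500 − $15500 = $172000.
Firearm was used or possessed during the offense (+$22750 flat): $172000 + $22750 = $194750.
Three or more prior convictions of any kind (+20%): $194750 × 1.2 = $233700.
$233700 is within the $600000 maximum.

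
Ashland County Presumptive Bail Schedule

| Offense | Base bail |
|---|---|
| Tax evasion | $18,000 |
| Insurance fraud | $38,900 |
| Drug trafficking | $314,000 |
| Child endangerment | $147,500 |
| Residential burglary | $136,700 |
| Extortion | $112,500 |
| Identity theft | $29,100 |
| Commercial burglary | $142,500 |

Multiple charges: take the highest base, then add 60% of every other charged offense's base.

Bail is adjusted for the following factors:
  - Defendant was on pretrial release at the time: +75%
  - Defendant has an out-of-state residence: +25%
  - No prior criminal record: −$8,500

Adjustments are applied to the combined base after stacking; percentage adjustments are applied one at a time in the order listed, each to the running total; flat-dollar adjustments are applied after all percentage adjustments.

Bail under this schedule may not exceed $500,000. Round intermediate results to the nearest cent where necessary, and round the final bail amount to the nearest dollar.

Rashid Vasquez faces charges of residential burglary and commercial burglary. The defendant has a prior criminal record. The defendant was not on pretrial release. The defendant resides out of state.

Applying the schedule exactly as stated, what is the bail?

$280,650

Base amounts from the schedule: residential burglary $136,700; commercial burglary $142,500.
Stacking rule: highest base plus 60% of each additional charge. Highest is commercial burglary at $142,500. Additional: $136,700 × 60% = $82,020. Combined base = $142,500 + $82,020 = $224,520.
Defendant has an out-of-state residence (+25%): $224,520 × 1.25 = $280,650.
$280,650 is within the $500,000 maximum.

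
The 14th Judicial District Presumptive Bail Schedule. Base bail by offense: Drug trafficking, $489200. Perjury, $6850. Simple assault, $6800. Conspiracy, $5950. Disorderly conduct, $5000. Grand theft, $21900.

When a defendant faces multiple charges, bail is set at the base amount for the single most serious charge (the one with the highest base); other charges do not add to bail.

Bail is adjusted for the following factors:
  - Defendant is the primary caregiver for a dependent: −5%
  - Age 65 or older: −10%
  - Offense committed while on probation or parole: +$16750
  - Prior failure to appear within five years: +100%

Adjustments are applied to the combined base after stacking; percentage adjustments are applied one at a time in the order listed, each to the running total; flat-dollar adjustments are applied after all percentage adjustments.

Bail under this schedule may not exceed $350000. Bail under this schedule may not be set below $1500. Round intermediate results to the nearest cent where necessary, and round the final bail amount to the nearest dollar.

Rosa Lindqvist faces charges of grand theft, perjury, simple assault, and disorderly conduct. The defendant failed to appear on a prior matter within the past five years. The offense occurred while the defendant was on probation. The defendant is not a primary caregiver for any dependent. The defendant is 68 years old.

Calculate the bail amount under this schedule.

Base amounts from the schedule: grand theft $21900; perjury $6850; simple assault $6800; disorderly conduct $5000.
Stacking rule: use the highest base only. Highest is grand theft at $21900. Combined base = $21900.
Age 65 or older (−10%): $21900 × 0.9 = $19710.
Prior failure to appear within five years (+100%): $19710 × 2 = $39420.
Offense committed while on probation or parole (+$16750 flat): $39420 + $16750 = $56170.
$56170 is within the $350000 maximum.
$56170 is at or above the $1500 minimum.

$56170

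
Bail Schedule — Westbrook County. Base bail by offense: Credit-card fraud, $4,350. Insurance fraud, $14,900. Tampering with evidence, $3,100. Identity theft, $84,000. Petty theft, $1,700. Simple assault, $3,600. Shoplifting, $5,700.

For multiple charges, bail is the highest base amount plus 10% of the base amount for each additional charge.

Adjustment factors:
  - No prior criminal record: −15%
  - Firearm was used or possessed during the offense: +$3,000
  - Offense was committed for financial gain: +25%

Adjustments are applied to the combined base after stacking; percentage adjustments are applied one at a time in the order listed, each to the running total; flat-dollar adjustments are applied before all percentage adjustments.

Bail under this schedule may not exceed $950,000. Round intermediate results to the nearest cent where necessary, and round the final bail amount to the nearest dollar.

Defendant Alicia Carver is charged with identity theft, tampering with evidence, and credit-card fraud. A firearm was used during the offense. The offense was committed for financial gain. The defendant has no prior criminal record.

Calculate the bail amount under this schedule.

Base amounts from the schedule: identity theft $84,000; tampering with evidence $3,100; credit-card fraud $4,350.
Stacking rule: highest base plus 10% of each additional charge. Highest is identity theft at $84,000. Additional: $3,100 × 10% = $310; $4,350 × 10% = $435. Combined base = $84,000 + $745 = $84,745.
Firearm was used or possessed during the offense (+$3,000 flat): $84,745 + $3,000 = $87,745.
No prior criminal record (−15%): $87,745 × 0.85 = $74,583.25.
Offense was committed for financial gain (+25%): $74,583.25 × 1.25 = $93,229.06.
$93,229.06 is within the $950,000 maximum.
Rounded to the nearest dollar: $93,229.

$93,229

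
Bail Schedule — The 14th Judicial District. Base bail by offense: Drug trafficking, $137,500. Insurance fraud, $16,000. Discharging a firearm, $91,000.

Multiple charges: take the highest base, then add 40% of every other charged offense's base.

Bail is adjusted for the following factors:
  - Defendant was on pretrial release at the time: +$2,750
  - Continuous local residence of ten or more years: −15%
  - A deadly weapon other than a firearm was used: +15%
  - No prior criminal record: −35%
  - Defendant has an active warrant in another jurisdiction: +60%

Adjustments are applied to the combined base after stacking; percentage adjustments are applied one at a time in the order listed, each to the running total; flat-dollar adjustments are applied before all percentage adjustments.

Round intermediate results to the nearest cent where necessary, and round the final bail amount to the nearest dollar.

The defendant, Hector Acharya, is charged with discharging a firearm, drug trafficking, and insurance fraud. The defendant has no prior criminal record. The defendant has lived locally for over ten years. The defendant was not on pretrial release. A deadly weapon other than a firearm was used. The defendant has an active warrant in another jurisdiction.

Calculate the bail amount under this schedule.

Base amounts from the schedule: discharging a firearm $91,000; drug trafficking $137,500; insurance fraud $16,000.
Stacking rule: highest base plus 40% of each additional charge. Highest is drug trafficking at $137,500. Additional: $91,000 × 40% = $36,400; $16,000 × 40% = $6,400. Combined base = $137,500 + $42,800 = $180,300.
Continuous local residence of ten or more years (−15%): $180,300 × 0.85 = $153,255.
A deadly weapon other than a firearm was used (+15%): $153,255 × 1.15 = $176,243.25.
No prior criminal record (−35%): $176,243.25 × 0.65 = $114,558.11.
Defendant has an active warrant in another jurisdiction (+60%): $114,558.11 × 1.6 = $183,292.98.
Rounded to the nearest dollar: $183,293.

$183,293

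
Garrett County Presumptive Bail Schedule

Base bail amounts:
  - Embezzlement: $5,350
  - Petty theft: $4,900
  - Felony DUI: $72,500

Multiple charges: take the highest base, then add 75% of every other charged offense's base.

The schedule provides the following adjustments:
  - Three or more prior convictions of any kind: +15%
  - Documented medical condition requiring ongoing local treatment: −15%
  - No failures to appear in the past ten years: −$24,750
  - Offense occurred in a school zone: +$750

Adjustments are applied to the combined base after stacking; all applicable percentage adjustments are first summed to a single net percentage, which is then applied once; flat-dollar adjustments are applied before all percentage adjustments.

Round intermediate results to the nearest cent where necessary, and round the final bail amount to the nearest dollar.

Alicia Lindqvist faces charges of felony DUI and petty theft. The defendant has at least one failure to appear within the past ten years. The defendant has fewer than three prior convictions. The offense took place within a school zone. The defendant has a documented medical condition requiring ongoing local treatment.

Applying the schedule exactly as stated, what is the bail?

Base amounts from the schedule: felony DUI $72,500; petty theft $4,900.
Stacking rule: highest base plus 75% of each additional charge. Highest is felony DUI at $72,500. Additional: $4,900 × 75% = $3,675. Combined base = $72,500 + $3,675 = $76,175.
Offense occurred in a school zone (+$750 flat): $76,175 + $750 = $76,925.
Documented medical condition requiring ongoing local treatment (−15%): $76,925 × 0.85 = $65,386.25.
Rounded to the nearest dollar: $65,386.

$65,386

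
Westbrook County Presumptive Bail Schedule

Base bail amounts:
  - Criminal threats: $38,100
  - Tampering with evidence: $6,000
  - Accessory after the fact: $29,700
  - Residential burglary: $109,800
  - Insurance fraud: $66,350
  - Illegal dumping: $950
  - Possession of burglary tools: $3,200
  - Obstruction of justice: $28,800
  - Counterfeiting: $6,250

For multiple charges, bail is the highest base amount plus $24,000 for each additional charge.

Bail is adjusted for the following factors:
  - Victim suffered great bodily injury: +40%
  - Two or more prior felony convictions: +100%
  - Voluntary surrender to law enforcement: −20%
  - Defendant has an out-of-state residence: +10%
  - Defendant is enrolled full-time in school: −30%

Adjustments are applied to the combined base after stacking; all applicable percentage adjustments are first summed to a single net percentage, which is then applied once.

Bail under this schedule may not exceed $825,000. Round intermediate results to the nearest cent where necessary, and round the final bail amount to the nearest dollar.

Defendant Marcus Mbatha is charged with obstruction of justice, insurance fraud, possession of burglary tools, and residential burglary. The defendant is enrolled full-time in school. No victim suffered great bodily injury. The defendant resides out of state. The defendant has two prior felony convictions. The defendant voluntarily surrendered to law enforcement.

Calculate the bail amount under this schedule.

$290,880

Base amounts from the schedule: obstruction of justice $28,800; insurance fraud $66,350; possession of burglary tools $3,200; residential burglary $109,800.
Stacking rule: highest base plus $24,000 per additional charge. Highest is residential burglary at $109,800; 3 additional charges → +$72,000. Combined base = $181,800.
Net percentage adjustment: +100% −20% +10% −30% = +60%. $181,800 × 1.6 = $290,880.
$290,880 is within the $825,000 maximum.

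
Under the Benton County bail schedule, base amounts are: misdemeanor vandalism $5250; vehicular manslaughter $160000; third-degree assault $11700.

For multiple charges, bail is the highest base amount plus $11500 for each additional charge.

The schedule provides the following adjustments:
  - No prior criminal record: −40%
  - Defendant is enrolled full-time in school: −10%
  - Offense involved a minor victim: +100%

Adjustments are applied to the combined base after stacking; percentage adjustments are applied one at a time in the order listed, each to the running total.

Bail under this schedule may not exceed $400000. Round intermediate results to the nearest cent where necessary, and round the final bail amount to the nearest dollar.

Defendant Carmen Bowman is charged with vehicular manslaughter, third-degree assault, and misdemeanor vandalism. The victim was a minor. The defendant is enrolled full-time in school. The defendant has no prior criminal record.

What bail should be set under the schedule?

Base amounts from the schedule: vehicular manslaughter $160000; third-degree assault $11700; misdemeanor vandalism $5250.
Stacking rule: highest base plus $11500 per additional charge. Highest is vehicular manslaughter at $160000; 2 additional charges → +$23000. Combined base = $183000.
No prior criminal record (−40%): $183000 × 0.6 = $109800.
Defendant is enrolled full-time in school (−10%): $109800 × 0.9 = $98820.
Offense involved a minor victim (+100%): $98820 × 2 = $197640.
$197640 is within the $400000 maximum.

$197640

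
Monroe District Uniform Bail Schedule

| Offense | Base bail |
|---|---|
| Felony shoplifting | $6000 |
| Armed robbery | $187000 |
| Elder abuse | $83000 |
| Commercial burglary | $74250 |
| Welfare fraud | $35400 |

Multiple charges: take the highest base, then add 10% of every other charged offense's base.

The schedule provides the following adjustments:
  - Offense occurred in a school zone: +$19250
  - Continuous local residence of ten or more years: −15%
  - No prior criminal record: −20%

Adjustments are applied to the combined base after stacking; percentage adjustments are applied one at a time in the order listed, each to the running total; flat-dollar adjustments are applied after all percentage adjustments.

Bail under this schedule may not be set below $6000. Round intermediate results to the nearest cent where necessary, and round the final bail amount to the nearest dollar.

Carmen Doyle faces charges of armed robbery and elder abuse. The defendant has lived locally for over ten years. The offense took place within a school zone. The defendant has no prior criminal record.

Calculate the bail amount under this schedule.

$152054

Base amounts from the schedule: armed robbery $187000; elder abuse $83000.
Stacking rule: highest base plus 10% of each additional charge. Highest is armed robbery at $187000. Additional: $83000 × 10% = $8300. Combined base = $187000 + $8300 = $195300.
Continuous local residence of ten or more years (−15%): $195300 × 0.85 = $166005.
No prior criminal record (−20%): $166005 × 0.8 = $132804.
Offense occurred in a school zone (+$19250 flat): $132804 + $19250 = $152054.
$152054 is at or above the $6000 minimum.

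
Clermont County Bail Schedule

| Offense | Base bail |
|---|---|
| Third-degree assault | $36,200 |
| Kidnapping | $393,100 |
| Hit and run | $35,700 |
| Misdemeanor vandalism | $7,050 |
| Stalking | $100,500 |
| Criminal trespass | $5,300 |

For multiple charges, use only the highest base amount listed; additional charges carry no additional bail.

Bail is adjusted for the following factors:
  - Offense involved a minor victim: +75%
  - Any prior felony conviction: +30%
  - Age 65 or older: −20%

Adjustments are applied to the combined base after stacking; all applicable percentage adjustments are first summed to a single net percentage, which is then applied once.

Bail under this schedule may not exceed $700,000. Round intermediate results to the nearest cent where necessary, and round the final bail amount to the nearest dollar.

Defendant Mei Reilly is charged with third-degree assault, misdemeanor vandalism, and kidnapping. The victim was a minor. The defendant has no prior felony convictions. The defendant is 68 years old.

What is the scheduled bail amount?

Base amounts from the schedule: third-degree assault $36,200; misdemeanor vandalism $7,050; kidnapping $393,100.
Stacking rule: use the highest base only. Highest is kidnapping at $393,100. Combined base = $393,100.
Net percentage adjustment: +75% −20% = +55%. $393,100 × 1.55 = $609,305.
$609,305 is within the $700,000 maximum.

$609,305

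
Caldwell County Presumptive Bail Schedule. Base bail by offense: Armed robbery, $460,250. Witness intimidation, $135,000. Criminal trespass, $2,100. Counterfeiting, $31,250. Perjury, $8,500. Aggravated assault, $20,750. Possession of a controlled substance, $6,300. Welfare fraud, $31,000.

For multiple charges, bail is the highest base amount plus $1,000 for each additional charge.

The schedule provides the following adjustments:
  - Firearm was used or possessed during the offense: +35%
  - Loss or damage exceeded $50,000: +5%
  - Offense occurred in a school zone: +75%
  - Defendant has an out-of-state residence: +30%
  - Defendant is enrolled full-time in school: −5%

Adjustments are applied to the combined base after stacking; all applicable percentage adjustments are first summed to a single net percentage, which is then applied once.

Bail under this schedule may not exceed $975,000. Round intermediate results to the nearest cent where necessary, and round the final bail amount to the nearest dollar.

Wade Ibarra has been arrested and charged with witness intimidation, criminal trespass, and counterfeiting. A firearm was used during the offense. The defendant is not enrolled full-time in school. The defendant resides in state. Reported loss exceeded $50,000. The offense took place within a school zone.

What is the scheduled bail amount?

$294,550

Base amounts from the schedule: witness intimidation $135,000; criminal trespass $2,100; counterfeiting $31,250.
Stacking rule: highest base plus $1,000 per additional charge. Highest is witness intimidation at $135,000; 2 additional charges → +$2,000. Combined base = $137,000.
Net percentage adjustment: +35% +5% +75% = +115%. $137,000 × 2.15 = $294,550.
$294,550 is within the $975,000 maximum.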